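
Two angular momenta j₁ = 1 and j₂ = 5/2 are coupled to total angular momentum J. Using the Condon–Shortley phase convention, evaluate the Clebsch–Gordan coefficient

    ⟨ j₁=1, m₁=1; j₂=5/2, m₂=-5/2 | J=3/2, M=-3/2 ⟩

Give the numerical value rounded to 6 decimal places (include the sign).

+√(2/3) = +0.816497

√[4·2!0!3!/6! · 2!0!0!5!0!3!] = √(96)
  +(−1)^0/∏(0,2,0,0,0,3)! = 1/12  (running 1/12)
⟨..|..⟩ = √(96)·(1/12) = +0.816497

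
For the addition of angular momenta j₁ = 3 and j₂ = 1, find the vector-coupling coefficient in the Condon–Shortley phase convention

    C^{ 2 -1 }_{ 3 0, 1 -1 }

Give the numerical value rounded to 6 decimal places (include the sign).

+√(1/7) ≈ +0.377964

√[5·2!4!0!/7! · 3!3!0!2!1!3!] = √(144/7)
  +(−1)^0/∏(0,2,3,0,1,0)! = 1/12  (running 1/12)
⟨..|..⟩ = √(144/7)·(1/12) = +0.377964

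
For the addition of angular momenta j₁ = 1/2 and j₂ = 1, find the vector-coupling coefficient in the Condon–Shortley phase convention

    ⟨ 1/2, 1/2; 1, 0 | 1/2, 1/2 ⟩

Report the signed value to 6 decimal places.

triangle: 1!·0!·1!/3! = 1/6
(j±m)!: 1!·0!·1!·1!·1!·0! = 1
prefactor² = (2J+1)·Δ·N² = 1/3
  k=0: +1/(0!·1!·0!·1!·0!·0!) = 1
Σ = 1  ⇒  CG² = 1/3·1² = 1/3
CG = +√(1/3) = +0.577350

+√(1/3) = +0.577350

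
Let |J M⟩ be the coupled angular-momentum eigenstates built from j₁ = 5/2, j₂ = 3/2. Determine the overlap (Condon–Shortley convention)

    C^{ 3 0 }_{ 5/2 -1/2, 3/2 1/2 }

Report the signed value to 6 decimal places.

j₁+j₂−J=1  J+j₁−j₂=4  J−j₁+j₂=2  j₁+j₂+J+1=8
(j₁±m₁, j₂±m₂, J±M) = (2,3,2,1,3,3)
P² = 36/5
sum k=0..1:
  [0] +1/12 = 1/12
  [1] −1/4 = -1/4
S = -1/6
C² = P²·S² = 1/5 ; C = -0.447214

-0.447214  (= −√(1/5))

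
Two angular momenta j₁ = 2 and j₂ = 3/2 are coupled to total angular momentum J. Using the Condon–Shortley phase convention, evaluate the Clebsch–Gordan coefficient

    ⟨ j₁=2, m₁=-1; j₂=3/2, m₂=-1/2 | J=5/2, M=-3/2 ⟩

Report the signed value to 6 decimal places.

-0.169031  (= −√(1/35))

√[6·1!3!2!/7! · 1!3!1!2!1!4!] = √(144/35)
  +(−1)^0/∏(0,1,3,1,0,1)! = 1/6  (running 1/6)
  +(−1)^1/∏(1,0,2,0,1,2)! = -1/4  (running -1/12)
⟨..|..⟩ = √(144/35)·(-1/12) = -0.169031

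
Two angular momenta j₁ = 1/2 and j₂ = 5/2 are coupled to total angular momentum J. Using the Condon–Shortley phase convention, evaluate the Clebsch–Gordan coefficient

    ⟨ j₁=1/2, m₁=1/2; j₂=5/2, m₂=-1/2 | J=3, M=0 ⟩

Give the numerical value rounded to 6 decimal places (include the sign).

+0.707107

j₁+j₂−J=0  J+j₁−j₂=1  J−j₁+j₂=5  j₁+j₂+J+1=7
(j₁±m₁, j₂±m₂, J±M) = (1,0,2,3,3,3)
P² = 72
sum k=0..0:
  [0] +1/12 = 1/12
S = 1/12
C² = P²·S² = 1/2 ; C = +0.707107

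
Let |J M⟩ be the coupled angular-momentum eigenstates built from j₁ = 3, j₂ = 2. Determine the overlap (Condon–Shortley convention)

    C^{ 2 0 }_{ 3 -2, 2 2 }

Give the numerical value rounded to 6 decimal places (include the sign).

-0.597614  (= −√(5/14))

√[5·3!3!1!/8! · 1!5!4!0!2!2!] = √(360/7)
  +(−1)^3/∏(3,0,2,1,1,0)! = -1/12  (running -1/12)
⟨..|..⟩ = √(360/7)·(-1/12) = -0.597614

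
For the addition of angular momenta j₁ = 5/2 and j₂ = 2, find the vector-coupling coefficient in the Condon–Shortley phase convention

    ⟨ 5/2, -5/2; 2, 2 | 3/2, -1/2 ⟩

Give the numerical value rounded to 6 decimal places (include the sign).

√[4·3!2!1!/7! · 0!5!4!0!1!2!] = √(384/7)
  +(−1)^3/∏(3,0,2,1,0,0)! = -1/12  (running -1/12)
⟨..|..⟩ = √(384/7)·(-1/12) = -0.617213

−√(8/21) = -0.617213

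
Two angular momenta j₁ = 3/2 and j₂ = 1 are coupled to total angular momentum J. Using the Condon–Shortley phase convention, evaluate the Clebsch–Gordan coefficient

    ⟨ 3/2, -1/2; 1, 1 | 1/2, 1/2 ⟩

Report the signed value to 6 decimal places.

+0.408248  (= +√(1/6))

√[2·2!1!0!/4! · 1!2!2!0!1!0!] = √(2/3)
  +(−1)^2/∏(2,0,0,0,1,0)! = 1/2  (running 1/2)
⟨..|..⟩ = √(2/3)·(1/2) = +0.408248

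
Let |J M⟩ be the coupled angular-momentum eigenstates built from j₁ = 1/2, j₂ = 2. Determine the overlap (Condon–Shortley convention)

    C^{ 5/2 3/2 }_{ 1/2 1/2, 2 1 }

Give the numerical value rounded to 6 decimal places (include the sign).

+√(4/5) ≈ +0.894427

j₁+j₂−J=0  J+j₁−j₂=1  J−j₁+j₂=4  j₁+j₂+J+1=6
(j₁±m₁, j₂±m₂, J±M) = (1,0,3,1,4,1)
P² = 144/5
sum k=0..0:
  [0] +1/6 = 1/6
S = 1/6
C² = P²·S² = 4/5 ; C = +0.894427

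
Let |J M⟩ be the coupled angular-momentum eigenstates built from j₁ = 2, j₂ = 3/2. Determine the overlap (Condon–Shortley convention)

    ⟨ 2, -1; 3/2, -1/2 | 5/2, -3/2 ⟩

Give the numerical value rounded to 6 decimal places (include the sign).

-0.169031  (= −√(1/35))

√[6·1!3!2!/7! · 1!3!1!2!1!4!] = √(144/35)
  +(−1)^0/∏(0,1,3,1,0,1)! = 1/6  (running 1/6)
  +(−1)^1/∏(1,0,2,0,1,2)! = -1/4  (running -1/12)
⟨..|..⟩ = √(144/35)·(-1/12) = -0.169031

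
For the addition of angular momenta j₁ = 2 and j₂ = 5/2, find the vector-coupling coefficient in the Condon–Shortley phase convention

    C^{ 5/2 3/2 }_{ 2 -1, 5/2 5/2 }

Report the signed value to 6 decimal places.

triangle: 2!*2!*3!/8! = 24/40320
(j±m)!: 1!*3!*5!*0!*4!*1! = 17280
prefactor² = (2J+1)*Δ*N² = 432/7
  k=2: +1/(2!*0!*1!*3!*1!*0!) = 1/12
Σ = 1/12  ⇒  CG² = 432/7*1/12² = 3/7
CG = +√(3/7) = +0.654654

+√(3/7) ≈ +0.654654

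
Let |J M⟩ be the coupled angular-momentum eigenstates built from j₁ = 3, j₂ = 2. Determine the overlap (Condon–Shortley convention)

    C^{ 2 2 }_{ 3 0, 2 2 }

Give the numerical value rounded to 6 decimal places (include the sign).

−√(1/14) ≈ -0.267261

j₁+j₂−J=3  J+j₁−j₂=3  J−j₁+j₂=1  j₁+j₂+J+1=8
(j₁±m₁, j₂±m₂, J±M) = (3,3,4,0,4,0)
P² = 648/7
sum k=3..3:
  [3] −1/36 = -1/36
S = -1/36
C² = P²·S² = 1/14 ; C = -0.267261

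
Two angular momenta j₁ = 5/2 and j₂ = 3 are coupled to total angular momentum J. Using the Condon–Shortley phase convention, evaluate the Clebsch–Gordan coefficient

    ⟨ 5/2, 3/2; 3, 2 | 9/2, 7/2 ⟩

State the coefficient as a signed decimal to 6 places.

-0.100504  (= −√(1/99))

√[10·1!4!5!/11! · 4!1!5!1!8!1!] = √(921600/11)
  +(−1)^0/∏(0,1,1,5,3,0)! = 1/720  (running 1/720)
  +(−1)^1/∏(1,0,0,4,4,1)! = -1/576  (running -1/2880)
⟨..|..⟩ = √(921600/11)·(-1/2880) = -0.100504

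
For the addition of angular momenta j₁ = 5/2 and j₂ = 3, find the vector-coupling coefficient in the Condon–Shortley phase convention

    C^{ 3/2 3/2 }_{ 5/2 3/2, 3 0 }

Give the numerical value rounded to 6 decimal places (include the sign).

triangle: 4!·1!·2!/8! = 48/40320
(j±m)!: 4!·1!·3!·3!·3!·0! = 5184
prefactor² = (2J+1)·Δ·N² = 864/35
  k=1: −1/(1!·3!·0!·2!·1!·0!) = -1/12
Σ = -1/12  ⇒  CG² = 864/35·(-1/12)² = 6/35
CG = −√(6/35) = -0.414039

-0.414039  (= −√(6/35))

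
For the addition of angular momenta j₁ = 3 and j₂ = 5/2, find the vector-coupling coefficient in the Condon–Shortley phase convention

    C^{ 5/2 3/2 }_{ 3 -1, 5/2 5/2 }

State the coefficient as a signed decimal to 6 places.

triangle: 3!*3!*2!/9! = 72/362880
(j±m)!: 2!*4!*5!*0!*4!*1! = 138240
prefactor² = (2J+1)*Δ*N² = 1152/7
  k=3: −1/(3!*0!*1!*2!*2!*0!) = -1/24
Σ = -1/24  ⇒  CG² = 1152/7*(-1/24)² = 2/7
CG = −√(2/7) = -0.534522

−√(2/7) = -0.534522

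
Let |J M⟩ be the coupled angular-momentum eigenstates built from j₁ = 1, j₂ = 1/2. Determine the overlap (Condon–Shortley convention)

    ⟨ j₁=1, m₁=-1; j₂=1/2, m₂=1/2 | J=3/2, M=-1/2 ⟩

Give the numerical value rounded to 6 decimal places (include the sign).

√[4·0!2!1!/4! · 0!2!1!0!1!2!] = √(4/3)
  +(−1)^0/∏(0,0,2,1,0,0)! = 1/2  (running 1/2)
⟨..|..⟩ = √(4/3)·(1/2) = +0.577350

+0.577350  (= +√(1/3))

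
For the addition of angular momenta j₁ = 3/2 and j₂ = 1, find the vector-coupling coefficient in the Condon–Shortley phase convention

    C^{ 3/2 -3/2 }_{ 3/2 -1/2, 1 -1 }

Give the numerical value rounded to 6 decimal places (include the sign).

+0.632456

√[4·1!2!1!/5! · 1!2!0!2!0!3!] = √(8/5)
  +(−1)^0/∏(0,1,2,0,0,1)! = 1/2  (running 1/2)
⟨..|..⟩ = √(8/5)·(1/2) = +0.632456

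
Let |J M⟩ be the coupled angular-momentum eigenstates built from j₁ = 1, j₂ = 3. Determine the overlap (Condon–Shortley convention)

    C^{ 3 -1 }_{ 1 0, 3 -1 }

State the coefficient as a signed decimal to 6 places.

triangle: 1!*1!*5!/8! = 120/40320
(j±m)!: 1!*1!*2!*4!*2!*4! = 2304
prefactor² = (2J+1)*Δ*N² = 48
  k=0: +1/(0!*1!*1!*2!*0!*3!) = 1/12
  k=1: −1/(1!*0!*0!*1!*1!*4!) = -1/24
Σ = 1/24  ⇒  CG² = 48*1/24² = 1/12
CG = +√(1/12) = +0.288675

+√(1/12) = +0.288675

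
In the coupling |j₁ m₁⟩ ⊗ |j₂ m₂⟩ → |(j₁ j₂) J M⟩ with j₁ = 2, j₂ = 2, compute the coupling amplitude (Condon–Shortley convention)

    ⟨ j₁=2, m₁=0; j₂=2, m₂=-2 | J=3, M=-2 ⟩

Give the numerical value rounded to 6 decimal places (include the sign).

+0.707107  (= +√(1/2))

√[7·1!3!3!/8! · 2!2!0!4!1!5!] = √(72)
  +(−1)^0/∏(0,1,2,0,1,3)! = 1/12  (running 1/12)
⟨..|..⟩ = √(72)·(1/12) = +0.707107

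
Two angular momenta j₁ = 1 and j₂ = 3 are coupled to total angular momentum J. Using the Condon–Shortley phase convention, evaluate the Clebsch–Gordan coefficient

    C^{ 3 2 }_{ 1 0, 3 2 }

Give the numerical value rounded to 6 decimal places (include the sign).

-0.577350  (= −√(1/3))

j₁+j₂−J=1  J+j₁−j₂=1  J−j₁+j₂=5  j₁+j₂+J+1=8
(j₁±m₁, j₂±m₂, J±M) = (1,1,5,1,5,1)
P² = 300
sum k=0..1:
  [0] +1/120 = 1/120
  [1] −1/24 = -1/24
S = -1/30
C² = P²·S² = 1/3 ; C = -0.577350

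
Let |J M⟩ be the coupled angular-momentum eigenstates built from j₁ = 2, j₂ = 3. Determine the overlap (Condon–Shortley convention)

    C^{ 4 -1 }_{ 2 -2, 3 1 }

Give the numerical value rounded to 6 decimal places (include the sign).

-0.534522  (= −√(2/7))

triangle: 1!·3!·5!/10! = 720/3628800
(j±m)!: 0!·4!·4!·2!·3!·5! = 829440
prefactor² = (2J+1)·Δ·N² = 10368/7
  k=1: −1/(1!·0!·3!·3!·0!·2!) = -1/72
Σ = -1/72  ⇒  CG² = 10368/7·(-1/72)² = 2/7
CG = −√(2/7) = -0.534522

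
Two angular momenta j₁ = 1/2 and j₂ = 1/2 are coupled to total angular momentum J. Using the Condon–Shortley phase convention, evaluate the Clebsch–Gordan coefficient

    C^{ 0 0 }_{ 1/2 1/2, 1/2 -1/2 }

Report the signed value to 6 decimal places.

j₁+j₂−J=1  J+j₁−j₂=0  J−j₁+j₂=0  j₁+j₂+J+1=2
(j₁±m₁, j₂±m₂, J±M) = (1,0,0,1,0,0)
P² = 1/2
sum k=0..0:
  [0] +1/1 = 1
S = 1
C² = P²·S² = 1/2 ; C = +0.707107

+√(1/2) = +0.707107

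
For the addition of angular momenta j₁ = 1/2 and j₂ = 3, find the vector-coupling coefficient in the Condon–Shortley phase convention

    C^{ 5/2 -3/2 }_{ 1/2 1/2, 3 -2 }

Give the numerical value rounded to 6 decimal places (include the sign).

+√(5/7) = +0.845154

√[6·1!0!5!/7! · 1!0!1!5!1!4!] = √(2880/7)
  +(−1)^0/∏(0,1,0,1,0,4)! = 1/24  (running 1/24)
⟨..|..⟩ = √(2880/7)·(1/24) = +0.845154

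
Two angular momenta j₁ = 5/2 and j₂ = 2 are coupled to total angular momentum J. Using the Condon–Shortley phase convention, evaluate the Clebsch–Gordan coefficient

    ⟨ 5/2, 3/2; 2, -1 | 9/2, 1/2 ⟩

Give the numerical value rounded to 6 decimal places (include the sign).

+0.398410  (= +√(10/63))

triangle: 0!×5!×4!/10! = 2880/3628800
(j±m)!: 4!×1!×1!×3!×5!×4! = 414720
prefactor² = (2J+1)×Δ×N² = 23040/7
  k=0: +1/(0!×0!×1!×1!×4!×3!) = 1/144
Σ = 1/144  ⇒  CG² = 23040/7×1/144² = 10/63
CG = +√(10/63) = +0.398410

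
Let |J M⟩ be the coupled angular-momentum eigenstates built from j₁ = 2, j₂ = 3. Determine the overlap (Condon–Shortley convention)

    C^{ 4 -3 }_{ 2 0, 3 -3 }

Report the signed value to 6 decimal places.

√[9·1!3!5!/10! · 2!2!0!6!1!7!] = √(25920)
  +(−1)^0/∏(0,1,2,0,1,5)! = 1/240  (running 1/240)
⟨..|..⟩ = √(25920)·(1/240) = +0.670820

+√(9/20) = +0.670820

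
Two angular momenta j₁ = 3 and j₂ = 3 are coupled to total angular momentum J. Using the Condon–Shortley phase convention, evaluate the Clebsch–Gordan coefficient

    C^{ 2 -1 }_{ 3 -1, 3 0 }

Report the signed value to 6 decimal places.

√[5·4!2!2!/9! · 2!4!3!3!1!3!] = √(96/7)
  +(−1)^2/∏(2,2,2,1,0,1)! = 1/8  (running 1/8)
  +(−1)^3/∏(3,1,1,0,1,2)! = -1/12  (running 1/24)
⟨..|..⟩ = √(96/7)·(1/24) = +0.154303

+0.154303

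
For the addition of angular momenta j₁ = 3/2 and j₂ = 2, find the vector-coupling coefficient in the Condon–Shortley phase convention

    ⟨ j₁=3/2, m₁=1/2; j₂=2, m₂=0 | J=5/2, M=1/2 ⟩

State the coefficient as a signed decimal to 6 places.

√[6·1!2!3!/7! · 2!1!2!2!3!2!] = √(48/35)
  +(−1)^0/∏(0,1,1,2,1,1)! = 1/2  (running 1/2)
  +(−1)^1/∏(1,0,0,1,2,2)! = -1/4  (running 1/4)
⟨..|..⟩ = √(48/35)·(1/4) = +0.292770

+0.292770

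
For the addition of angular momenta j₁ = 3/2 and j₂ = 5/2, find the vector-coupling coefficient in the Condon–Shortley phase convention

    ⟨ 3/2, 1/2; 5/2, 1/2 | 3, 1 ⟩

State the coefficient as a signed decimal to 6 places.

+0.129099

√[7·1!2!4!/8! · 2!1!3!2!4!2!] = √(48/5)
  +(−1)^0/∏(0,1,1,3,1,1)! = 1/6  (running 1/6)
  +(−1)^1/∏(1,0,0,2,2,2)! = -1/8  (running 1/24)
⟨..|..⟩ = √(48/5)·(1/24) = +0.129099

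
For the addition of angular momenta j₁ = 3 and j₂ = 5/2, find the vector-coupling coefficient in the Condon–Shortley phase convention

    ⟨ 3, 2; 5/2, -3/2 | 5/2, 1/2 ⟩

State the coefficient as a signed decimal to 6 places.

+√(1/14) ≈ +0.267261

triangle: 3!*3!*2!/9! = 72/362880
(j±m)!: 5!*1!*1!*4!*3!*2! = 34560
prefactor² = (2J+1)*Δ*N² = 288/7
  k=0: +1/(0!*3!*1!*1!*2!*1!) = 1/12
  k=1: −1/(1!*2!*0!*0!*3!*2!) = -1/24
Σ = 1/24  ⇒  CG² = 288/7*1/24² = 1/14
CG = +√(1/14) = +0.267261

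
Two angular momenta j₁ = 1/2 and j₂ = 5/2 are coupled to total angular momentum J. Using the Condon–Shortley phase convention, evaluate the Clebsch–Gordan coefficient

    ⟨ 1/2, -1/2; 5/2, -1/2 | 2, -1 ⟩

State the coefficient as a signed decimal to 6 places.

−√(1/3) ≈ -0.577350

j₁+j₂−J=1  J+j₁−j₂=0  J−j₁+j₂=4  j₁+j₂+J+1=6
(j₁±m₁, j₂±m₂, J±M) = (0,1,2,3,1,3)
P² = 12
sum k=1..1:
  [1] −1/6 = -1/6
S = -1/6
C² = P²·S² = 1/3 ; C = -0.577350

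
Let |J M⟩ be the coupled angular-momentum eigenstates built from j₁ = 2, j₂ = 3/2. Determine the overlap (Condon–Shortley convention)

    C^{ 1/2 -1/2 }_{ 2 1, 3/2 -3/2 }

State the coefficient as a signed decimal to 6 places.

+0.316228

triangle: 3!×1!×0!/5! = 6/120
(j±m)!: 3!×1!×0!×3!×0!×1! = 36
prefactor² = (2J+1)×Δ×N² = 18/5
  k=0: +1/(0!×3!×1!×0!×0!×0!) = 1/6
Σ = 1/6  ⇒  CG² = 18/5×1/6² = 1/10
CG = +√(1/10) = +0.316228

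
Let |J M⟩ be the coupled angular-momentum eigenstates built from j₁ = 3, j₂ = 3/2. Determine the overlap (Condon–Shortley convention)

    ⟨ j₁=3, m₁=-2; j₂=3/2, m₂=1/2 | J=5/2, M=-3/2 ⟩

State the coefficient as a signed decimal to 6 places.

+0.267261

triangle: 2!·4!·1!/8! = 48/40320
(j±m)!: 1!·5!·2!·1!·1!·4! = 5760
prefactor² = (2J+1)·Δ·N² = 288/7
  k=1: −1/(1!·1!·4!·1!·0!·0!) = -1/24
  k=2: +1/(2!·0!·3!·0!·1!·1!) = 1/12
Σ = 1/24  ⇒  CG² = 288/7·1/24² = 1/14
CG = +√(1/14) = +0.267261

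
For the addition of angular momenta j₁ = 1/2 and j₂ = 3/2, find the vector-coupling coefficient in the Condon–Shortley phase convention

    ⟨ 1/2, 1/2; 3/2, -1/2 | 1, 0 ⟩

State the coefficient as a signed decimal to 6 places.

+√(1/2) ≈ +0.707107

triangle: 1!*0!*2!/4! = 2/24
(j±m)!: 1!*0!*1!*2!*1!*1! = 2
prefactor² = (2J+1)*Δ*N² = 1/2
  k=0: +1/(0!*1!*0!*1!*0!*1!) = 1
Σ = 1  ⇒  CG² = 1/2*1² = 1/2
CG = +√(1/2) = +0.707107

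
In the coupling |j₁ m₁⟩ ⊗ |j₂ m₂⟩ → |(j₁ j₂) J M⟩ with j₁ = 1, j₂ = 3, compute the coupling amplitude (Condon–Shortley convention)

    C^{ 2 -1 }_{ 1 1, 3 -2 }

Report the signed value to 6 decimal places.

+√(10/21) = +0.690066

√[5·2!0!4!/7! · 2!0!1!5!1!3!] = √(480/7)
  +(−1)^0/∏(0,2,0,1,0,3)! = 1/12  (running 1/12)
⟨..|..⟩ = √(480/7)·(1/12) = +0.690066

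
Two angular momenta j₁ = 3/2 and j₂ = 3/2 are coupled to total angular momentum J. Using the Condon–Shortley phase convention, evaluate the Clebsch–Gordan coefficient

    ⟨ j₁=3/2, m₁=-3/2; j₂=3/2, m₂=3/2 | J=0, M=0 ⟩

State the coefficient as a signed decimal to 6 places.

j₁+j₂−J=3  J+j₁−j₂=0  J−j₁+j₂=0  j₁+j₂+J+1=4
(j₁±m₁, j₂±m₂, J±M) = (0,3,3,0,0,0)
P² = 9
sum k=3..3:
  [3] −1/6 = -1/6
S = -1/6
C² = P²·S² = 1/4 ; C = -0.500000

−√(1/4) ≈ -0.500000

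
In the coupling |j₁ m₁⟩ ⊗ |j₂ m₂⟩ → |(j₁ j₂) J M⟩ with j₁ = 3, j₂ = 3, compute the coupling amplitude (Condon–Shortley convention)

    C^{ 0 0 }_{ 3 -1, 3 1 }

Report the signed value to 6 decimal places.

+√(1/7) = +0.377964

j₁+j₂−J=6  J+j₁−j₂=0  J−j₁+j₂=0  j₁+j₂+J+1=7
(j₁±m₁, j₂±m₂, J±M) = (2,4,4,2,0,0)
P² = 2304/7
sum k=4..4:
  [4] +1/48 = 1/48
S = 1/48
C² = P²·S² = 1/7 ; C = +0.377964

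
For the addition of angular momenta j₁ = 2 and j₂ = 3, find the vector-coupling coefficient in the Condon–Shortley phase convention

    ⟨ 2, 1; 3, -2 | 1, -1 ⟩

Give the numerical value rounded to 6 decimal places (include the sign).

√[3·4!0!2!/7! · 3!1!1!5!0!2!] = √(288/7)
  +(−1)^1/∏(1,3,0,0,0,2)! = -1/12  (running -1/12)
⟨..|..⟩ = √(288/7)·(-1/12) = -0.534522

-0.534522  (= −√(2/7))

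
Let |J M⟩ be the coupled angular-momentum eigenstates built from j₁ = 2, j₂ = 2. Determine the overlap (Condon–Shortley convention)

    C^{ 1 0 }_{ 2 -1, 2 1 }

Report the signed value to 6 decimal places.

+√(1/10) ≈ +0.316228

triangle: 3!*1!*1!/6! = 6/720
(j±m)!: 1!*3!*3!*1!*1!*1! = 36
prefactor² = (2J+1)*Δ*N² = 9/10
  k=2: +1/(2!*1!*1!*1!*0!*0!) = 1/2
  k=3: −1/(3!*0!*0!*0!*1!*1!) = -1/6
Σ = 1/3  ⇒  CG² = 9/10*1/3² = 1/10
CG = +√(1/10) = +0.316228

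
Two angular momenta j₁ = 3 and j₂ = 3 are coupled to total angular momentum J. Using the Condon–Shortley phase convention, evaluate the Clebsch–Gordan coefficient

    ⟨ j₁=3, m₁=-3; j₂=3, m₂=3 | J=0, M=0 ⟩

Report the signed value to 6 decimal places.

j₁+j₂−J=6  J+j₁−j₂=0  J−j₁+j₂=0  j₁+j₂+J+1=7
(j₁±m₁, j₂±m₂, J±M) = (0,6,6,0,0,0)
P² = 518400/7
sum k=6..6:
  [6] +1/720 = 1/720
S = 1/720
C² = P²·S² = 1/7 ; C = +0.377964

+0.377964  (= +√(1/7))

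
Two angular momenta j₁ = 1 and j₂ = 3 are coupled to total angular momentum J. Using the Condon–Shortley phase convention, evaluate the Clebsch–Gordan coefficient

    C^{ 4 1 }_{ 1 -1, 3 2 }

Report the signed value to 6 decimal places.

j₁+j₂−J=0  J+j₁−j₂=2  J−j₁+j₂=6  j₁+j₂+J+1=9
(j₁±m₁, j₂±m₂, J±M) = (0,2,5,1,5,3)
P² = 43200/7
sum k=0..0:
  [0] +1/240 = 1/240
S = 1/240
C² = P²·S² = 3/28 ; C = +0.327327

+0.327327  (= +√(3/28))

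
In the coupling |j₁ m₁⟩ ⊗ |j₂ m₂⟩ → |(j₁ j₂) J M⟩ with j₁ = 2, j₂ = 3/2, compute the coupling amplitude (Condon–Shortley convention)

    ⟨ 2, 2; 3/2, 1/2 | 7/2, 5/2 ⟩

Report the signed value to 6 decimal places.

+√(3/7) ≈ +0.654654

triangle: 0!·4!·3!/8! = 144/40320
(j±m)!: 4!·0!·2!·1!·6!·1! = 34560
prefactor² = (2J+1)·Δ·N² = 6912/7
  k=0: +1/(0!·0!·0!·2!·4!·1!) = 1/48
Σ = 1/48  ⇒  CG² = 6912/7·1/48² = 3/7
CG = +√(3/7) = +0.654654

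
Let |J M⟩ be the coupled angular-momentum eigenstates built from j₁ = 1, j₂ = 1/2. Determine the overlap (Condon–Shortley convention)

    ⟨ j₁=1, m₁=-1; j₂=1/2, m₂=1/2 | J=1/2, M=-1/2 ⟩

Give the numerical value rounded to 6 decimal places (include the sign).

-0.816497  (= −√(2/3))

triangle: 1!·1!·0!/3! = 1/6
(j±m)!: 0!·2!·1!·0!·0!·1! = 2
prefactor² = (2J+1)·Δ·N² = 2/3
  k=1: −1/(1!·0!·1!·0!·0!·0!) = -1
Σ = -1  ⇒  CG² = 2/3·(-1)² = 2/3
CG = −√(2/3) = -0.816497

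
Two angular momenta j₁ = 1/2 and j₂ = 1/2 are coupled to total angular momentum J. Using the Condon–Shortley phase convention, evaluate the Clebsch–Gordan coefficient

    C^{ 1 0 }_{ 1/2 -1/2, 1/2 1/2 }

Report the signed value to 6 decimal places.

√[3·0!1!1!/3! · 0!1!1!0!1!1!] = √(1/2)
  +(−1)^0/∏(0,0,1,1,0,0)! = 1  (running 1)
⟨..|..⟩ = √(1/2)·(1) = +0.707107

+0.707107  (= +√(1/2))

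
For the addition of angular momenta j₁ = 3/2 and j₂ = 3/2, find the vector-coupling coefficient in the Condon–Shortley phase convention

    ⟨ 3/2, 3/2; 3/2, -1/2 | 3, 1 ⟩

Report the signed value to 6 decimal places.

√[7·0!3!3!/7! · 3!0!1!2!4!2!] = √(144/5)
  +(−1)^0/∏(0,0,0,1,3,2)! = 1/12  (running 1/12)
⟨..|..⟩ = √(144/5)·(1/12) = +0.447214

+0.447214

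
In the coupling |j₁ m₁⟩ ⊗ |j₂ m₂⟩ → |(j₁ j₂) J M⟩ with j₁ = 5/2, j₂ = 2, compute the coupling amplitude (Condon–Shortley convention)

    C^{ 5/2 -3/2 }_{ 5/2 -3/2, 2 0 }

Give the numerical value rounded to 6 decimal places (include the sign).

-0.119523  (= −√(1/70))

√[6·2!3!2!/8! · 1!4!2!2!1!4!] = √(288/35)
  +(−1)^1/∏(1,1,3,1,0,1)! = -1/6  (running -1/6)
  +(−1)^2/∏(2,0,2,0,1,2)! = 1/8  (running -1/24)
⟨..|..⟩ = √(288/35)·(-1/24) = -0.119523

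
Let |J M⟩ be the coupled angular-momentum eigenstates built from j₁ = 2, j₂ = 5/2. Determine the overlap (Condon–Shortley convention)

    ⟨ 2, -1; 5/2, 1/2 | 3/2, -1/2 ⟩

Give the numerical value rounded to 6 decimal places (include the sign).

√[4·3!1!2!/7! · 1!3!3!2!1!2!] = √(48/35)
  +(−1)^2/∏(2,1,1,1,0,1)! = 1/2  (running 1/2)
  +(−1)^3/∏(3,0,0,0,1,2)! = -1/12  (running 5/12)
⟨..|..⟩ = √(48/35)·(5/12) = +0.487950

+√(5/21) ≈ +0.487950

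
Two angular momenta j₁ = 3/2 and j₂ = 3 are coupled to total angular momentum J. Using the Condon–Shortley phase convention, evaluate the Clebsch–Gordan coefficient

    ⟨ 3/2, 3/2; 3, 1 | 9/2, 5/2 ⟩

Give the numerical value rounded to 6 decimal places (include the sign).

+0.645497  (= +√(5/12))

j₁+j₂−J=0  J+j₁−j₂=3  J−j₁+j₂=6  j₁+j₂+J+1=10
(j₁±m₁, j₂±m₂, J±M) = (3,0,4,2,7,2)
P² = 34560
sum k=0..0:
  [0] +1/288 = 1/288
S = 1/288
C² = P²·S² = 5/12 ; C = +0.645497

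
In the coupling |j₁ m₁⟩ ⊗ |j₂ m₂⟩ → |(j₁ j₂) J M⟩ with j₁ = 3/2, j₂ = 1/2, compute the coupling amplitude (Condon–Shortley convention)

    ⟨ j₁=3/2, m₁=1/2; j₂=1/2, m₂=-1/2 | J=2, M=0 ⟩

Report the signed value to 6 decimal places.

j₁+j₂−J=0  J+j₁−j₂=3  J−j₁+j₂=1  j₁+j₂+J+1=5
(j₁±m₁, j₂±m₂, J±M) = (2,1,0,1,2,2)
P² = 2
sum k=0..0:
  [0] +1/2 = 1/2
S = 1/2
C² = P²·S² = 1/2 ; C = +0.707107

+√(1/2) = +0.707107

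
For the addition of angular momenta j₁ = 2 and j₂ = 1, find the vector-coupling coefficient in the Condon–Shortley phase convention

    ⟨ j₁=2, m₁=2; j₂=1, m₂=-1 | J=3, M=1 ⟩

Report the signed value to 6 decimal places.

+√(1/15) = +0.258199

√[7·0!4!2!/7! · 4!0!0!2!4!2!] = √(768/5)
  +(−1)^0/∏(0,0,0,0,4,2)! = 1/48  (running 1/48)
⟨..|..⟩ = √(768/5)·(1/48) = +0.258199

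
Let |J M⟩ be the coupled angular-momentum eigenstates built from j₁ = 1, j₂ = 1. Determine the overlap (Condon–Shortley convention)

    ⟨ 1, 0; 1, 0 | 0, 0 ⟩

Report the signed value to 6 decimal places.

−√(1/3) ≈ -0.577350

triangle: 2!·0!·0!/3! = 2/6
(j±m)!: 1!·1!·1!·1!·0!·0! = 1
prefactor² = (2J+1)·Δ·N² = 1/3
  k=1: −1/(1!·1!·0!·0!·0!·0!) = -1
Σ = -1  ⇒  CG² = 1/3·(-1)² = 1/3
CG = −√(1/3) = -0.577350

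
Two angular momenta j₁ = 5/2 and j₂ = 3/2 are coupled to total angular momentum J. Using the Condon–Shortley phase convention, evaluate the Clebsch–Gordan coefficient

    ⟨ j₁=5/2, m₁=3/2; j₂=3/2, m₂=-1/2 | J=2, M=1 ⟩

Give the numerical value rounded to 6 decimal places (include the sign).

+0.154303  (= +√(1/42))

triangle: 2!*3!*1!/7! = 12/5040
(j±m)!: 4!*1!*1!*2!*3!*1! = 288
prefactor² = (2J+1)*Δ*N² = 24/7
  k=0: +1/(0!*2!*1!*1!*2!*0!) = 1/4
  k=1: −1/(1!*1!*0!*0!*3!*1!) = -1/6
Σ = 1/12  ⇒  CG² = 24/7*1/12² = 1/42
CG = +√(1/42) = +0.154303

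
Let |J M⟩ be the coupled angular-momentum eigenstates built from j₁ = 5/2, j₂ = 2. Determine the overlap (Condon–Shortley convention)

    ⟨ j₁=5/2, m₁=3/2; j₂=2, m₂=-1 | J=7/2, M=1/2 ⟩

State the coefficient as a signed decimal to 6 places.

j₁+j₂−J=1  J+j₁−j₂=4  J−j₁+j₂=3  j₁+j₂+J+1=9
(j₁±m₁, j₂±m₂, J±M) = (4,1,1,3,4,3)
P² = 2304/35
sum k=0..1:
  [0] +1/12 = 1/12
  [1] −1/144 = -1/144
S = 11/144
C² = P²·S² = 121/315 ; C = +0.619780

+√(121/315) = +0.619780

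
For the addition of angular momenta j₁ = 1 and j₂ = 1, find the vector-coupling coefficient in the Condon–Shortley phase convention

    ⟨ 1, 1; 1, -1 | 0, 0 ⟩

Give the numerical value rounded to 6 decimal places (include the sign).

√[1·2!0!0!/3! · 2!0!0!2!0!0!] = √(4/3)
  +(−1)^0/∏(0,2,0,0,0,0)! = 1/2  (running 1/2)
⟨..|..⟩ = √(4/3)·(1/2) = +0.577350

+0.577350  (= +√(1/3))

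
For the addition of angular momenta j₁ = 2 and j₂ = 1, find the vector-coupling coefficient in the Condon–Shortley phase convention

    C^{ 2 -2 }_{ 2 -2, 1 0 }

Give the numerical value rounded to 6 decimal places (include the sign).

√[5·1!3!1!/6! · 0!4!1!1!0!4!] = √(24)
  +(−1)^1/∏(1,0,3,0,0,1)! = -1/6  (running -1/6)
⟨..|..⟩ = √(24)·(-1/6) = -0.816497

−√(2/3) ≈ -0.816497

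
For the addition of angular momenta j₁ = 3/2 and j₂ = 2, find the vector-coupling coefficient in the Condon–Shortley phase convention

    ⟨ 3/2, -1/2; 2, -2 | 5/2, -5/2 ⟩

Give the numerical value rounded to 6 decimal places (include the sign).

triangle: 1!*2!*3!/7! = 12/5040
(j±m)!: 1!*2!*0!*4!*0!*5! = 5760
prefactor² = (2J+1)*Δ*N² = 576/7
  k=0: +1/(0!*1!*2!*0!*0!*3!) = 1/12
Σ = 1/12  ⇒  CG² = 576/7*1/12² = 4/7
CG = +√(4/7) = +0.755929

+√(4/7) ≈ +0.755929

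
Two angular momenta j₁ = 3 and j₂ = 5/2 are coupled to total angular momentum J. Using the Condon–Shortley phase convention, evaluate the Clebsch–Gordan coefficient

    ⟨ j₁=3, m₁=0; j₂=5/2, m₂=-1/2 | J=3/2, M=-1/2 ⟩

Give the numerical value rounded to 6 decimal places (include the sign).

triangle: 4!×2!×1!/8! = 48/40320
(j±m)!: 3!×3!×2!×3!×1!×2! = 864
prefactor² = (2J+1)×Δ×N² = 144/35
  k=1: −1/(1!×3!×2!×1!×0!×0!) = -1/12
  k=2: +1/(2!×2!×1!×0!×1!×1!) = 1/4
Σ = 1/6  ⇒  CG² = 144/35×1/6² = 4/35
CG = +√(4/35) = +0.338062

+√(4/35) = +0.338062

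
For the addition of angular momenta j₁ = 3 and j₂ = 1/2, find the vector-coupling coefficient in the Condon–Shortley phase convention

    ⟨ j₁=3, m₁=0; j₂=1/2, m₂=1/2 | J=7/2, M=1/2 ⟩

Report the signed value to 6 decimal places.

triangle: 0!*6!*1!/8! = 720/40320
(j±m)!: 3!*3!*1!*0!*4!*3! = 5184
prefactor² = (2J+1)*Δ*N² = 5184/7
  k=0: +1/(0!*0!*3!*1!*3!*0!) = 1/36
Σ = 1/36  ⇒  CG² = 5184/7*1/36² = 4/7
CG = +√(4/7) = +0.755929

+0.755929  (= +√(4/7))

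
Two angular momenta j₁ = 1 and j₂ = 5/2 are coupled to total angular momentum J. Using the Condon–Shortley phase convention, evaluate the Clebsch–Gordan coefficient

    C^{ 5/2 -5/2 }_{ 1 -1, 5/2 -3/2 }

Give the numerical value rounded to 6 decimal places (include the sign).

triangle: 1!·1!·4!/7! = 24/5040
(j±m)!: 0!·2!·1!·4!·0!·5! = 5760
prefactor² = (2J+1)·Δ·N² = 1152/7
  k=1: −1/(1!·0!·1!·0!·0!·4!) = -1/24
Σ = -1/24  ⇒  CG² = 1152/7·(-1/24)² = 2/7
CG = −√(2/7) = -0.534522

−√(2/7) = -0.534522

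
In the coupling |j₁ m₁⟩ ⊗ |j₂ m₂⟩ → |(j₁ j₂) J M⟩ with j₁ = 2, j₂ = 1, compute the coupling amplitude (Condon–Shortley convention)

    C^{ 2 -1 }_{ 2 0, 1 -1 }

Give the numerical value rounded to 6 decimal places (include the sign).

√[5·1!3!1!/6! · 2!2!0!2!1!3!] = √(2)
  +(−1)^0/∏(0,1,2,0,1,1)! = 1/2  (running 1/2)
⟨..|..⟩ = √(2)·(1/2) = +0.707107

+0.707107  (= +√(1/2))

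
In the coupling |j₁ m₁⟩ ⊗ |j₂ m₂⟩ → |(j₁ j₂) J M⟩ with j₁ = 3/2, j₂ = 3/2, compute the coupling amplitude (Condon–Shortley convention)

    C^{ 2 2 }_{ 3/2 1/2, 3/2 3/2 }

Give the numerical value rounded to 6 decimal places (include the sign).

√[5·1!2!2!/6! · 2!1!3!0!4!0!] = √(8)
  +(−1)^1/∏(1,0,0,2,2,0)! = -1/4  (running -1/4)
⟨..|..⟩ = √(8)·(-1/4) = -0.707107

-0.707107  (= −√(1/2))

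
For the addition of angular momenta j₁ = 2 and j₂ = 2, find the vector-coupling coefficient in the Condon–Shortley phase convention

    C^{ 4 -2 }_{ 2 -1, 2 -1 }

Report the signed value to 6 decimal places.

triangle: 0!×4!×4!/9! = 576/362880
(j±m)!: 1!×3!×1!×3!×2!×6! = 51840
prefactor² = (2J+1)×Δ×N² = 5184/7
  k=0: +1/(0!×0!×3!×1!×1!×3!) = 1/36
Σ = 1/36  ⇒  CG² = 5184/7×1/36² = 4/7
CG = +√(4/7) = +0.755929

+0.755929  (= +√(4/7))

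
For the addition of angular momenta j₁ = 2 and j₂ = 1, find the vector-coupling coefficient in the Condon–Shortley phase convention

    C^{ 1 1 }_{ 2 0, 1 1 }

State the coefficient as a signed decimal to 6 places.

+√(1/10) ≈ +0.316228

√[3·2!2!0!/5! · 2!2!2!0!2!0!] = √(8/5)
  +(−1)^2/∏(2,0,0,0,2,0)! = 1/4  (running 1/4)
⟨..|..⟩ = √(8/5)·(1/4) = +0.316228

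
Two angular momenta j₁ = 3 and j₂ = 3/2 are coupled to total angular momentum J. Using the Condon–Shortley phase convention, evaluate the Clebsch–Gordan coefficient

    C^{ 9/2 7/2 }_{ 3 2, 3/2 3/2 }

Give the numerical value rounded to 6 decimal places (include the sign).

+√(2/3) ≈ +0.816497

√[10·0!6!3!/10! · 5!1!3!0!8!1!] = √(345600)
  +(−1)^0/∏(0,0,1,3,5,0)! = 1/720  (running 1/720)
⟨..|..⟩ = √(345600)·(1/720) = +0.816497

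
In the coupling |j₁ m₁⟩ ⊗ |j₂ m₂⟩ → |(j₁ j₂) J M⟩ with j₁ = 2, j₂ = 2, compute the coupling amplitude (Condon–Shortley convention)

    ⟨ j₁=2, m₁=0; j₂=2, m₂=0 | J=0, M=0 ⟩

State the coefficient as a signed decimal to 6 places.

j₁+j₂−J=4  J+j₁−j₂=0  J−j₁+j₂=0  j₁+j₂+J+1=5
(j₁±m₁, j₂±m₂, J±M) = (2,2,2,2,0,0)
P² = 16/5
sum k=2..2:
  [2] +1/4 = 1/4
S = 1/4
C² = P²·S² = 1/5 ; C = +0.447214

+0.447214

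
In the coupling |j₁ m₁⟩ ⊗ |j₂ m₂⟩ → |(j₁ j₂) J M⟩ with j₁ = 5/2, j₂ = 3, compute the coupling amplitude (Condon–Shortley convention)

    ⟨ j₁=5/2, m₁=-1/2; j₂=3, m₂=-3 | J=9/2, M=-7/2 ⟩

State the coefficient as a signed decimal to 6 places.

√[10·1!4!5!/11! · 2!3!0!6!1!8!] = √(2764800/11)
  +(−1)^0/∏(0,1,3,0,1,5)! = 1/720  (running 1/720)
⟨..|..⟩ = √(2764800/11)·(1/720) = +0.696311

+0.696311  (= +√(16/33))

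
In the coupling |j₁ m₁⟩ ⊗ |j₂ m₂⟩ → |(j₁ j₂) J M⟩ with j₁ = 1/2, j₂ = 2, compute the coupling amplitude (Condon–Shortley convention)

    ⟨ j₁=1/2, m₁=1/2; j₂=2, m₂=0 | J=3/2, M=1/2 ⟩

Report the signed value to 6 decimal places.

+√(2/5) ≈ +0.632456

√[4·1!0!3!/5! · 1!0!2!2!2!1!] = √(8/5)
  +(−1)^0/∏(0,1,0,2,0,1)! = 1/2  (running 1/2)
⟨..|..⟩ = √(8/5)·(1/2) = +0.632456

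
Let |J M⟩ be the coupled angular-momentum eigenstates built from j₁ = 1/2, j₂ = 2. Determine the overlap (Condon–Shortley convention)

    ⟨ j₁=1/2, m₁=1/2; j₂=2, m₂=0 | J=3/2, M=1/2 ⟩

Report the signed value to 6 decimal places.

triangle: 1!*0!*3!/5! = 6/120
(j±m)!: 1!*0!*2!*2!*2!*1! = 8
prefactor² = (2J+1)*Δ*N² = 8/5
  k=0: +1/(0!*1!*0!*2!*0!*1!) = 1/2
Σ = 1/2  ⇒  CG² = 8/5*1/2² = 2/5
CG = +√(2/5) = +0.632456

+0.632456  (= +√(2/5))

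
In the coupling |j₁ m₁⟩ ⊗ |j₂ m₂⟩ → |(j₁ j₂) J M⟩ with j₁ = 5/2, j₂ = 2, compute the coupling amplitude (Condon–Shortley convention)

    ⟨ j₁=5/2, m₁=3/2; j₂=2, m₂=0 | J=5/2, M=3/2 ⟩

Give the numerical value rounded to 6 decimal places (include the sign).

triangle: 2!*3!*2!/8! = 24/40320
(j±m)!: 4!*1!*2!*2!*4!*1! = 2304
prefactor² = (2J+1)*Δ*N² = 288/35
  k=0: +1/(0!*2!*1!*2!*2!*0!) = 1/8
  k=1: −1/(1!*1!*0!*1!*3!*1!) = -1/6
Σ = -1/24  ⇒  CG² = 288/35*(-1/24)² = 1/70
CG = −√(1/70) = -0.119523

-0.119523  (= −√(1/70))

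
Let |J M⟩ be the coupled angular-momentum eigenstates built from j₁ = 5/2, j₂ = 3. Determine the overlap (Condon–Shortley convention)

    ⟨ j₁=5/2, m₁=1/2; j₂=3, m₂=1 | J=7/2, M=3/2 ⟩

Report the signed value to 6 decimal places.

-0.487950

√[8·2!3!4!/10! · 3!2!4!2!5!2!] = √(3072/35)
  +(−1)^0/∏(0,2,2,4,1,0)! = 1/96  (running 1/96)
  +(−1)^1/∏(1,1,1,3,2,1)! = -1/12  (running -7/96)
  +(−1)^2/∏(2,0,0,2,3,2)! = 1/48  (running -5/96)
⟨..|..⟩ = √(3072/35)·(-5/96) = -0.487950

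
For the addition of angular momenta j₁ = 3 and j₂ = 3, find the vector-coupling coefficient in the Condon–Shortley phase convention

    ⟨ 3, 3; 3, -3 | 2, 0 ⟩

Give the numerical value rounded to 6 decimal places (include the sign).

+0.545545

triangle: 4!·2!·2!/9! = 96/362880
(j±m)!: 6!·0!·0!·6!·2!·2! = 2073600
prefactor² = (2J+1)·Δ·N² = 19200/7
  k=0: +1/(0!·4!·0!·0!·2!·2!) = 1/96
Σ = 1/96  ⇒  CG² = 19200/7·1/96² = 25/84
CG = +√(25/84) = +0.545545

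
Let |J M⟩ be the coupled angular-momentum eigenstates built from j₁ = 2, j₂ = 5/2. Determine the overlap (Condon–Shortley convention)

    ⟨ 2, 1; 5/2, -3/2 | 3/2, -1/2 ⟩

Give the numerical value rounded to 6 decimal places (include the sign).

−√(2/105) = -0.138013

√[4·3!1!2!/7! · 3!1!1!4!1!2!] = √(96/35)
  +(−1)^0/∏(0,3,1,1,0,1)! = 1/6  (running 1/6)
  +(−1)^1/∏(1,2,0,0,1,2)! = -1/4  (running -1/12)
⟨..|..⟩ = √(96/35)·(-1/12) = -0.138013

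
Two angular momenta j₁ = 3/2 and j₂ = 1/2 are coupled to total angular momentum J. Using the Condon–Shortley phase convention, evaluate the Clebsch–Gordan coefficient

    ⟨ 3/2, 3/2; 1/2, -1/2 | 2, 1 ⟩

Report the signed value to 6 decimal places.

+√(1/4) = +0.500000

√[5·0!3!1!/5! · 3!0!0!1!3!1!] = √(9)
  +(−1)^0/∏(0,0,0,0,3,1)! = 1/6  (running 1/6)
⟨..|..⟩ = √(9)·(1/6) = +0.500000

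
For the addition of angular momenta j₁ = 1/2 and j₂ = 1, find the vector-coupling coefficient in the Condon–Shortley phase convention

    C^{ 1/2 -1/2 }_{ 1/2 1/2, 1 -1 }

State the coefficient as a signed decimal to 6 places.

+√(2/3) = +0.816497

√[2·1!0!1!/3! · 1!0!0!2!0!1!] = √(2/3)
  +(−1)^0/∏(0,1,0,0,0,1)! = 1  (running 1)
⟨..|..⟩ = √(2/3)·(1) = +0.816497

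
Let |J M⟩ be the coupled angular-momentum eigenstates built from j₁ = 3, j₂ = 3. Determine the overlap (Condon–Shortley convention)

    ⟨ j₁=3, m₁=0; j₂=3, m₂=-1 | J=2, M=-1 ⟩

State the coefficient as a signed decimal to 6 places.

+√(1/42) ≈ +0.154303

triangle: 4!*2!*2!/9! = 96/362880
(j±m)!: 3!*3!*2!*4!*1!*3! = 10368
prefactor² = (2J+1)*Δ*N² = 96/7
  k=1: −1/(1!*3!*2!*1!*0!*1!) = -1/12
  k=2: +1/(2!*2!*1!*0!*1!*2!) = 1/8
Σ = 1/24  ⇒  CG² = 96/7*1/24² = 1/42
CG = +√(1/42) = +0.154303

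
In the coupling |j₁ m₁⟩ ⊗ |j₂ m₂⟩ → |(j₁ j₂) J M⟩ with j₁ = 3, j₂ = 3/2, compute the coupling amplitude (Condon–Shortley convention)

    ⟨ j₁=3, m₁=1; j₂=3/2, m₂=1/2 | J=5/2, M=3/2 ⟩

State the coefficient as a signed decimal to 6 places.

j₁+j₂−J=2  J+j₁−j₂=4  J−j₁+j₂=1  j₁+j₂+J+1=8
(j₁±m₁, j₂±m₂, J±M) = (4,2,2,1,4,1)
P² = 576/35
sum k=1..2:
  [1] −1/6 = -1/6
  [2] +1/48 = 1/48
S = -7/48
C² = P²·S² = 7/20 ; C = -0.591608

−√(7/20) ≈ -0.591608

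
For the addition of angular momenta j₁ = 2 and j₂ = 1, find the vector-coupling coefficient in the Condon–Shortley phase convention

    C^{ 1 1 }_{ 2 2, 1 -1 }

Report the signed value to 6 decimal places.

triangle: 2!·2!·0!/5! = 4/120
(j±m)!: 4!·0!·0!·2!·2!·0! = 96
prefactor² = (2J+1)·Δ·N² = 48/5
  k=0: +1/(0!·2!·0!·0!·2!·0!) = 1/4
Σ = 1/4  ⇒  CG² = 48/5·1/4² = 3/5
CG = +√(3/5) = +0.774597

+0.774597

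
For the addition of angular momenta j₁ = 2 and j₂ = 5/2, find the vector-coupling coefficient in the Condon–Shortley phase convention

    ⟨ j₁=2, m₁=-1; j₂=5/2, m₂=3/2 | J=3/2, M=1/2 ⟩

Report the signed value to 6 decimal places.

+0.138013  (= +√(2/105))

√[4·3!1!2!/7! · 1!3!4!1!2!1!] = √(96/35)
  +(−1)^2/∏(2,1,1,2,0,0)! = 1/4  (running 1/4)
  +(−1)^3/∏(3,0,0,1,1,1)! = -1/6  (running 1/12)
⟨..|..⟩ = √(96/35)·(1/12) = +0.138013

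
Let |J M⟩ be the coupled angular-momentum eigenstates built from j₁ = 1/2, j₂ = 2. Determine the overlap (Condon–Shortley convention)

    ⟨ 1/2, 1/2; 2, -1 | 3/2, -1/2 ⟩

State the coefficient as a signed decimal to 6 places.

+√(3/5) = +0.774597

j₁+j₂−J=1  J+j₁−j₂=0  J−j₁+j₂=3  j₁+j₂+J+1=5
(j₁±m₁, j₂±m₂, J±M) = (1,0,1,3,1,2)
P² = 12/5
sum k=0..0:
  [0] +1/2 = 1/2
S = 1/2
C² = P²·S² = 3/5 ; C = +0.774597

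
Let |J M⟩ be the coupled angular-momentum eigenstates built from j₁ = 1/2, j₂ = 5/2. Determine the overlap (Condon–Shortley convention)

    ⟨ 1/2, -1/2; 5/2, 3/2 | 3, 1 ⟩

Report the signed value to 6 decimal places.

+0.577350

j₁+j₂−J=0  J+j₁−j₂=1  J−j₁+j₂=5  j₁+j₂+J+1=7
(j₁±m₁, j₂±m₂, J±M) = (0,1,4,1,4,2)
P² = 192
sum k=0..0:
  [0] +1/24 = 1/24
S = 1/24
C² = P²·S² = 1/3 ; C = +0.577350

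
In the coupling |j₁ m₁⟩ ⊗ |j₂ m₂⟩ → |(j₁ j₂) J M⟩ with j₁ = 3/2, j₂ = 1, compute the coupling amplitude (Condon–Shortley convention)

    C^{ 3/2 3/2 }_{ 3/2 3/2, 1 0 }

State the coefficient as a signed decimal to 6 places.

+√(3/5) = +0.774597

triangle: 1!·2!·1!/5! = 2/120
(j±m)!: 3!·0!·1!·1!·3!·0! = 36
prefactor² = (2J+1)·Δ·N² = 12/5
  k=0: +1/(0!·1!·0!·1!·2!·0!) = 1/2
Σ = 1/2  ⇒  CG² = 12/5·1/2² = 3/5
CG = +√(3/5) = +0.774597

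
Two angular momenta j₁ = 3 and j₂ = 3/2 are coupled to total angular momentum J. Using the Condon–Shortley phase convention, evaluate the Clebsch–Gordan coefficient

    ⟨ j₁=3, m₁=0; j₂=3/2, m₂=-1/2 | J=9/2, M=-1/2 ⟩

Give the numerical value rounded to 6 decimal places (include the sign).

j₁+j₂−J=0  J+j₁−j₂=6  J−j₁+j₂=3  j₁+j₂+J+1=10
(j₁±m₁, j₂±m₂, J±M) = (3,3,1,2,4,5)
P² = 17280/7
sum k=0..0:
  [0] +1/72 = 1/72
S = 1/72
C² = P²·S² = 10/21 ; C = +0.690066

+0.690066  (= +√(10/21))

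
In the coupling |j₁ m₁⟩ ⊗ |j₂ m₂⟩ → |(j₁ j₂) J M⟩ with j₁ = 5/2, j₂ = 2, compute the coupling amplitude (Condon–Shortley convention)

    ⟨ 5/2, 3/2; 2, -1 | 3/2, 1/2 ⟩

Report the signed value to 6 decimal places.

-0.138013  (= −√(2/105))

triangle: 3!·2!·1!/7! = 12/5040
(j±m)!: 4!·1!·1!·3!·2!·1! = 288
prefactor² = (2J+1)·Δ·N² = 96/35
  k=0: +1/(0!·3!·1!·1!·1!·0!) = 1/6
  k=1: −1/(1!·2!·0!·0!·2!·1!) = -1/4
Σ = -1/12  ⇒  CG² = 96/35·(-1/12)² = 2/105
CG = −√(2/105) = -0.138013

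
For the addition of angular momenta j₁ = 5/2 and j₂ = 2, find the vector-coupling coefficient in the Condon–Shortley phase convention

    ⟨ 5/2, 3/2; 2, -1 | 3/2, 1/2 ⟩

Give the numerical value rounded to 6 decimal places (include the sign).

triangle: 3!×2!×1!/7! = 12/5040
(j±m)!: 4!×1!×1!×3!×2!×1! = 288
prefactor² = (2J+1)×Δ×N² = 96/35
  k=0: +1/(0!×3!×1!×1!×1!×0!) = 1/6
  k=1: −1/(1!×2!×0!×0!×2!×1!) = -1/4
Σ = -1/12  ⇒  CG² = 96/35×(-1/12)² = 2/105
CG = −√(2/105) = -0.138013

−√(2/105) = -0.138013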